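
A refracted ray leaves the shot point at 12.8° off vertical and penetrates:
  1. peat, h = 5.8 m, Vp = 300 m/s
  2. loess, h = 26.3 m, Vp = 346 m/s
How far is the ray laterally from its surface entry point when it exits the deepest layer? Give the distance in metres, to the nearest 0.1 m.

p = sin θ₁/V₁ = sin 12.8°/300 = 7.3849e-04 s/m is conserved through the stack.
Layer 1: θ = 12.80°; offset = 5.8·tan 12.80° = 1.318 m.
Layer 2: sin θ = p·346 = 0.2555 → θ = 14.80°; offset = 26.3·tan 14.80° = 6.951 m.
Σ offsets = 8.269 m.

8.3 m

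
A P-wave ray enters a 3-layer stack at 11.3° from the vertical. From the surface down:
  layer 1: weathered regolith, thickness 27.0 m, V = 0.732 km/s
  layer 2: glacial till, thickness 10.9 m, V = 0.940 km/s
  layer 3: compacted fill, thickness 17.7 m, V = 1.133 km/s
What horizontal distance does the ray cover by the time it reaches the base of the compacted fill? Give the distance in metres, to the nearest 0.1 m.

13.9 m

Apply Snell's law at each interface; in layer i the horizontal offset is hᵢ·tan θᵢ.
Layer 1: θ = 11.30°; offset = 27.0·tan 11.30° = 5.395 m.
Layer 2: sin θ = 0.940·sin 11.3°/0.732 = 0.2516, θ = 14.57°; offset = 10.9·tan 14.57° = 2.834 m.
Layer 3: sin θ = 1.133·sin 11.3°/0.732 = 0.3033, θ = 17.66°; offset = 17.7·tan 17.66° = 5.634 m.
Total horizontal offset = 13.863 m.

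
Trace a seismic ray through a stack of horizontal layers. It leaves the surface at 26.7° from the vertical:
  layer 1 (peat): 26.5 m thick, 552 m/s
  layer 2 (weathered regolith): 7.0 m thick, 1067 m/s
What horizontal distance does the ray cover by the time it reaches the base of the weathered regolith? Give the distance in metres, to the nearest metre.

Apply Snell's law at each interface; in layer i the horizontal offset is hᵢ·tan θᵢ.
Layer 1: θ = 26.70°; offset = 26.5·tan 26.70° = 13.328 m.
Layer 2: sin θ = 1067·sin 26.7°/552 = 0.8685, θ = 60.29°; offset = 7.0·tan 60.29° = 12.266 m.
Summing the layer offsets gives 25.594 m.

26 m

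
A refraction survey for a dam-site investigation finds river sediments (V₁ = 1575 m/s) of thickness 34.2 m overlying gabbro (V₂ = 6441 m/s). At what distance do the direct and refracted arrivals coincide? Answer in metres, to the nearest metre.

88 m

x_cross = 2h·√((V₂+V₁)/(V₂−V₁)).
(V₂+V₁)/(V₂−V₁) = (6441+1575)/(6441−1575) = 1.6473; √ = 1.2835.
x_cross = 2·34.2·1.2835 = 87.79 m.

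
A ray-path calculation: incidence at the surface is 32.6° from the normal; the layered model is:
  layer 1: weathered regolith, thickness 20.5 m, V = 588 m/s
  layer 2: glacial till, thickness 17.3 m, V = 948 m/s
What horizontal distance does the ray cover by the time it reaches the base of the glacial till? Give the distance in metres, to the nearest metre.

43 m

Apply Snell's law at each interface; in layer i the horizontal offset is hᵢ·tan θᵢ.
Layer 1: θ = 32.60°; offset = 20.5·tan 32.60° = 13.110 m.
Layer 2: sin θ = 948·sin 32.6°/588 = 0.8686, θ = 60.30°; offset = 17.3·tan 60.30° = 30.330 m.
Summing the layer offsets gives 43.440 m.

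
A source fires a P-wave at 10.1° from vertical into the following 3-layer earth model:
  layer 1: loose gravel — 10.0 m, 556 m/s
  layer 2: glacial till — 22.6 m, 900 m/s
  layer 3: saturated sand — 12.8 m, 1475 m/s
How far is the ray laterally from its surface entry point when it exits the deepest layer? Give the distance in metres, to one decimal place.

15.2 m

p = sin θ₁/V₁ = sin 10.1°/556 = 3.1541e-04 s/m is conserved through the stack.
Layer 1: θ = 10.10°; offset = 10.0·tan 10.10° = 1.781 m.
Layer 2: sin θ = p·900 = 0.2839 → θ = 16.49°; offset = 22.6·tan 16.49° = 6.691 m.
Layer 3: sin θ = p·1475 = 0.4652 → θ = 27.72°; offset = 12.8·tan 27.72° = 6.727 m.
Σ offsets = 15.199 m.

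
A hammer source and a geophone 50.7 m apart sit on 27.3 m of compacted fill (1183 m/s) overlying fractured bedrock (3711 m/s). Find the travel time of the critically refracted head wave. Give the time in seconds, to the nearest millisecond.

t = x/V₂ + 2h·√(V₂²−V₁²)/(V₁V₂).
√(V₂²−V₁²) = √(3711²−1183²) = 3517.4 m/s; delay term = 2·27.3·3517.4/(1183·3711) = 0.04375 s.
t = 50.7/3711 + 0.04375 = 0.05741 s.

0.057 s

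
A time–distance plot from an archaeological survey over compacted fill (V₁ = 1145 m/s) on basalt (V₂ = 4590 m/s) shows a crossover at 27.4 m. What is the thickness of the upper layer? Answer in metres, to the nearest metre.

11 m

h = (x_cross/2)·√((V₂−V₁)/(V₂+V₁)).
(V₂−V₁)/(V₂+V₁) = (4590−1145)/(4590+1145) = 0.6007; √ = 0.7750.
h = (27.4/2)·0.7750 = 10.62 m.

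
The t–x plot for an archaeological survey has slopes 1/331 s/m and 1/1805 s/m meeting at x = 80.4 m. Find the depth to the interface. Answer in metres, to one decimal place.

h = (x_cross/2)·√((V₂−V₁)/(V₂+V₁)).
(V₂−V₁)/(V₂+V₁) = (1805−331)/(1805+331) = 0.6901; √ = 0.8307.
h = (80.4/2)·0.8307 = 33.39 m.

33.4 m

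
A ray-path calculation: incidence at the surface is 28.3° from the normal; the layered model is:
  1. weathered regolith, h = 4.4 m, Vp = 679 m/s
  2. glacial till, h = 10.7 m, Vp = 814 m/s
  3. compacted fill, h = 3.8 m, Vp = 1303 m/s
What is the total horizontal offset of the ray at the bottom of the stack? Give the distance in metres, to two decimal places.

p = sin θ₁/V₁ = sin 28.3°/679 = 6.9822e-04 s/m is conserved through the stack.
Layer 1: θ = 28.30°; offset = 4.4·tan 28.30° = 2.3692 m.
Layer 2: sin θ = p·814 = 0.5683 → θ = 34.64°; offset = 10.7·tan 34.64° = 7.3911 m.
Layer 3: sin θ = p·1303 = 0.9098 → θ = 65.47°; offset = 3.8·tan 65.47° = 8.3284 m.
Total horizontal offset = 18.0887 m.

18.09 m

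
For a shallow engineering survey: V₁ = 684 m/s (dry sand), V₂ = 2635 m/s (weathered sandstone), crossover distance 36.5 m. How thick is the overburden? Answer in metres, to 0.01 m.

h = (x_cross/2)·√((V₂−V₁)/(V₂+V₁)).
(V₂−V₁)/(V₂+V₁) = (2635−684)/(2635+684) = 0.5878; √ = 0.7667.
h = (36.5/2)·0.7667 = 13.99 m.

13.99 m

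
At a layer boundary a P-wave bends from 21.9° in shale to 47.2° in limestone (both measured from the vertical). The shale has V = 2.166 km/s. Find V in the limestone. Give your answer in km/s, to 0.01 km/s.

sin 21.9° = 0.3730; sin 47.2° = 0.7337.
V₂ = V₁·(sin θ₂/sin θ₁) = 2.166·(0.7337/0.3730) = 4.26 km/s.

4.26 km/s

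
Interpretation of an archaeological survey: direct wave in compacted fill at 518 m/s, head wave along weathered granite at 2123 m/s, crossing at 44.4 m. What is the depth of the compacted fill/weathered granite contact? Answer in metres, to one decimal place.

x_cross = 2h·√((V₂+V₁)/(V₂−V₁)) → h = x_cross / (2·√((V₂+V₁)/(V₂−V₁))).
√((V₂+V₁)/(V₂−V₁)) = √((2123+518)/(2123−518)) = 1.2828.
h = 44.4 / (2·1.2828) = 17.31 m.

17.3 m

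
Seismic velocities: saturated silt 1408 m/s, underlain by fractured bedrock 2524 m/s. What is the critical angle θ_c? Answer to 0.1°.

At critical incidence the refracted ray runs along the interface (θ₂ = 90°), so sin θ_c = V₁/V₂.
θ_c = arcsin(1408/2524) = arcsin 0.5578 = 33.91°.

33.9°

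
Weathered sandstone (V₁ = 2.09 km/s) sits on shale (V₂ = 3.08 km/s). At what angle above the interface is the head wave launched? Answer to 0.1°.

Critical incidence: sin θ_c = V₁/V₂ = 2.09/3.08 = 0.6786.
θ_c = arcsin 0.6786 = 42.73°.
Measured from the interface: 90° − 42.73° = 47.27°.

47.3°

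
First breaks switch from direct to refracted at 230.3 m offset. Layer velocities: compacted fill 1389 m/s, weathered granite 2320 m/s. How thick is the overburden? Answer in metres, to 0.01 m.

x_cross = 2h·√((V₂+V₁)/(V₂−V₁)) → h = x_cross / (2·√((V₂+V₁)/(V₂−V₁))).
√((V₂+V₁)/(V₂−V₁)) = √((2320+1389)/(2320−1389)) = 1.9960.
h = 230.3 / (2·1.9960) = 57.69 m.

57.69 m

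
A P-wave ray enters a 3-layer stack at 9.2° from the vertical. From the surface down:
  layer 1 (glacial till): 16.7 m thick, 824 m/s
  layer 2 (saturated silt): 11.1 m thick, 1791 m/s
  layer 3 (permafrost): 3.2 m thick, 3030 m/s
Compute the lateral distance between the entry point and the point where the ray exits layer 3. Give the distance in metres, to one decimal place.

9.1 m

p = sin θ₁/V₁ = sin 9.2°/824 = 1.9403e-04 s/m is conserved through the stack.
Layer 1: θ = 9.20°; offset = 16.7·tan 9.20° = 2.705 m.
Layer 2: sin θ = p·1791 = 0.3475 → θ = 20.34°; offset = 11.1·tan 20.34° = 4.114 m.
Layer 3: sin θ = p·3030 = 0.5879 → θ = 36.01°; offset = 3.2·tan 36.01° = 2.326 m.
Σ offsets = 9.144 m.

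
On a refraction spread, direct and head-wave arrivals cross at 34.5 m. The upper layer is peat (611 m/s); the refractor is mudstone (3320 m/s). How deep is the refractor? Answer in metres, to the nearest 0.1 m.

14.3 m

h = (x_cross/2)·√((V₂−V₁)/(V₂+V₁)).
(V₂−V₁)/(V₂+V₁) = (3320−611)/(3320+611) = 0.6891; √ = 0.8301.
h = (34.5/2)·0.8301 = 14.32 m.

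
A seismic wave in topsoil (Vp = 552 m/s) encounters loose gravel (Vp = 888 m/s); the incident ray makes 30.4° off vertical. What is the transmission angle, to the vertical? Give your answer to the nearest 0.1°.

54.5°

sin θ₁/V₁ = sin θ₂/V₂ ⇒ sin θ₂ = 888·sin 30.4°/552 = 888·0.5060/552 = 0.8141.
θ₂ = sin⁻¹(0.8141) = 54.49° (from vertical).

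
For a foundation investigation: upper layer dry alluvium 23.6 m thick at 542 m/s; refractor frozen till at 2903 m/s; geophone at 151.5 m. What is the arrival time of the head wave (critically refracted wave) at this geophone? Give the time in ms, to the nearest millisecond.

θ_c = arcsin(V₁/V₂) = arcsin(542/2903) = 10.76°, cos θ_c = 0.9824.
Intercept time tᵢ = 2h cos θ_c / V₁ = 2·23.6·0.9824/542 = 0.08555 s.
t = x/V₂ + tᵢ = 151.5/2903 + 0.08555 = 0.13774 s.

138 ms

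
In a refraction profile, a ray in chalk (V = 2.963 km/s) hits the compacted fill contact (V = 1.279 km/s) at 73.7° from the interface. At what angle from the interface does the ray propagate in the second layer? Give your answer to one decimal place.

83.0°

Angle from the normal: 90° − 73.7° = 16.3°.
Snell's law: sin θ₂ = (V₂/V₁)·sin θ₁ = (1.279/2.963)·sin 16.3° = 0.1212.
θ₂ = sin⁻¹(0.1212) = 6.96° (from vertical).
From the interface: 90° − 6.96° = 83.04°.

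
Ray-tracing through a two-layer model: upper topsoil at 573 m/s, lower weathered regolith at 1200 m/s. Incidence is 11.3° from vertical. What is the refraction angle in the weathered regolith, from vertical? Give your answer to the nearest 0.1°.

Snell's law: sin θ₂ = (V₂/V₁)·sin θ₁ = (1200/573)·sin 11.3° = 0.4104.
θ₂ = arcsin 0.4104 = 24.23° from the normal.

24.2°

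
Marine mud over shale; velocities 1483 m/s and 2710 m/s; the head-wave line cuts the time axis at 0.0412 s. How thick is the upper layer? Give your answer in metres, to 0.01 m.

h = tᵢ·V₁·V₂ / (2·√(V₂²−V₁²)).
√(V₂²−V₁²) = √(2710² − 1483²) = 2268.2 m/s.
h = 0.0412 s × 1483 × 2710 / (2 × 2268.2) = 36.50 m.

36.50 m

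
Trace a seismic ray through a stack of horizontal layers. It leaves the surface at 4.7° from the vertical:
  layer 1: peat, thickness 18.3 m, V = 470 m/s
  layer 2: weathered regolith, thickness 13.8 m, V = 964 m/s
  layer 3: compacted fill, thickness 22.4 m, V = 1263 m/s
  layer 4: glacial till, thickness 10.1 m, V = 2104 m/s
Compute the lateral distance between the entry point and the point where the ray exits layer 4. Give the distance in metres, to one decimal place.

12.9 m

Apply Snell's law at each interface; in layer i the horizontal offset is hᵢ·tan θᵢ.
Layer 1: θ = 4.70°; offset = 18.3·tan 4.70° = 1.505 m.
Layer 2: sin θ = 964·sin 4.7°/470 = 0.1681, θ = 9.68°; offset = 13.8·tan 9.68° = 2.353 m.
Layer 3: sin θ = 1263·sin 4.7°/470 = 0.2202, θ = 12.72°; offset = 22.4·tan 12.72° = 5.056 m.
Layer 4: sin θ = 2104·sin 4.7°/470 = 0.3668, θ = 21.52°; offset = 10.1·tan 21.52° = 3.982 m.
Σ offsets = 12.896 m.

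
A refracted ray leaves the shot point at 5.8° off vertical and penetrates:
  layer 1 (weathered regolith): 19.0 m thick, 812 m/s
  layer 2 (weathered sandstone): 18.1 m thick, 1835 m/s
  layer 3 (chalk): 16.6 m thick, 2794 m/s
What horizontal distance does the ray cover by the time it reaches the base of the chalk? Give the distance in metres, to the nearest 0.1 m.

12.3 m

p = sin θ₁/V₁ = sin 5.8°/812 = 1.2445e-04 s/m is conserved through the stack.
Layer 1: θ = 5.80°; offset = 19.0·tan 5.80° = 1.930 m.
Layer 2: sin θ = p·1835 = 0.2284 → θ = 13.20°; offset = 18.1·tan 13.20° = 4.246 m.
Layer 3: sin θ = p·2794 = 0.3477 → θ = 20.35°; offset = 16.6·tan 20.35° = 6.156 m.
Summing the layer offsets gives 12.332 m.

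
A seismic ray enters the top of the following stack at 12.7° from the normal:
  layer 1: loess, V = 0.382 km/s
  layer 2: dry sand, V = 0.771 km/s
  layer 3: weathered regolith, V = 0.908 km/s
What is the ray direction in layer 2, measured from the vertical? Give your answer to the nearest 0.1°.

Snell's law across each interface conserves sin θ / V, so sin θ_2 = V_2·sin θ₁/V₁.
sin θ_2 = 0.771 × sin 12.7° / 0.382 = 0.4437.
θ_2 = arcsin 0.4437 = 26.34°.

26.3°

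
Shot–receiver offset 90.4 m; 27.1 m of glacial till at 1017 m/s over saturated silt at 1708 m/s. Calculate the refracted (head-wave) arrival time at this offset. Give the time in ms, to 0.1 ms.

θ_c = arcsin(V₁/V₂) = arcsin(1017/1708) = 36.54°, cos θ_c = 0.8034.
Intercept time tᵢ = 2h cos θ_c / V₁ = 2·27.1·0.8034/1017 = 0.04282 s.
t = x/V₂ + tᵢ = 90.4/1708 + 0.04282 = 0.09574 s.

95.7 ms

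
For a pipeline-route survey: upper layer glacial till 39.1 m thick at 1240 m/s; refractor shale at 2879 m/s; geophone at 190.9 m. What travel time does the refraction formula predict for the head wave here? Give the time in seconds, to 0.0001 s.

0.1232 s

θ_c = arcsin(V₁/V₂) = arcsin(1240/2879) = 25.51°, cos θ_c = 0.9025.
Intercept time tᵢ = 2h cos θ_c / V₁ = 2·39.1·0.9025/1240 = 0.05692 s.
t = x/V₂ + tᵢ = 190.9/2879 + 0.05692 = 0.12322 s.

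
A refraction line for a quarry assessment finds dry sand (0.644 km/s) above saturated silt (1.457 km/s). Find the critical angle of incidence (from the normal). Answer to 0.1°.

Critical incidence: sin θ_c = V₁/V₂ = 0.644/1.457 = 0.4420.
θ_c = arcsin 0.4420 = 26.23°.

26.2°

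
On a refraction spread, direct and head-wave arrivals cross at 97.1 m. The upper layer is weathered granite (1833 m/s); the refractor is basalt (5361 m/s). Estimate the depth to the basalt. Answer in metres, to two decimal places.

h = (x_cross/2)·√((V₂−V₁)/(V₂+V₁)).
(V₂−V₁)/(V₂+V₁) = (5361−1833)/(5361+1833) = 0.4904; √ = 0.7003.
h = (97.1/2)·0.7003 = 34.00 m.

34.00 m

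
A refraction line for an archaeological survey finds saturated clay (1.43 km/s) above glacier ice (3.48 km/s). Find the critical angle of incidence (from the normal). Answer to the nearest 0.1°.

24.3°

Critical incidence: sin θ_c = V₁/V₂ = 1.43/3.48 = 0.4109.
θ_c = arcsin 0.4109 = 24.26°.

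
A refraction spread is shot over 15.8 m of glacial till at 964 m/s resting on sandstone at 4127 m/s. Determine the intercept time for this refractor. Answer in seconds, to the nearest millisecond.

θ_c = arcsin(V₁/V₂) = arcsin(964/4127) = 13.51°; cos θ_c = 0.9723.
tᵢ = 2h·cos θ_c / V₁ = 2·15.8·0.9723 / 964 = 0.03187 s.

0.032 s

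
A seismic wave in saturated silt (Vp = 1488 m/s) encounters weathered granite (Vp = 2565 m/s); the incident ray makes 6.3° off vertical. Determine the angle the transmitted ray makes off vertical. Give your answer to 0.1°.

10.9°

Snell's law: sin θ₂ = (V₂/V₁)·sin θ₁ = (2565/1488)·sin 6.3° = 0.1892.
θ₂ = sin⁻¹(0.1892) = 10.90° (from vertical).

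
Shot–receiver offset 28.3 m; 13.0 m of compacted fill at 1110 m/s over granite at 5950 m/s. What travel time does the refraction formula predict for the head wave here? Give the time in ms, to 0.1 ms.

t = x/V₂ + 2h·√(V₂²−V₁²)/(V₁V₂).
√(V₂²−V₁²) = √(5950²−1110²) = 5845.5 m/s; delay term = 2·13.0·5845.5/(1110·5950) = 0.02301 s.
t = 28.3/5950 + 0.02301 = 0.02777 s.

27.8 ms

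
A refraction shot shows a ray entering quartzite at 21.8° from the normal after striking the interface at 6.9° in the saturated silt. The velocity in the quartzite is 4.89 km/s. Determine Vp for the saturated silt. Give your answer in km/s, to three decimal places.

1.582 km/s

sin 6.9° = 0.1201; sin 21.8° = 0.3714.
V₁ = V₂·(sin θ₁/sin θ₂) = 4.89·(0.1201/0.3714) = 1.582 km/s.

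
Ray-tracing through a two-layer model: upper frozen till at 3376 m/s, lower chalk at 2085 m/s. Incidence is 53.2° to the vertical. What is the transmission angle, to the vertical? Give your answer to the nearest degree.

Snell's law: sin θ₂ = (V₂/V₁)·sin θ₁ = (2085/3376)·sin 53.2° = 0.4945.
θ₂ = sin⁻¹(0.4945) = 29.64° (from vertical).

30°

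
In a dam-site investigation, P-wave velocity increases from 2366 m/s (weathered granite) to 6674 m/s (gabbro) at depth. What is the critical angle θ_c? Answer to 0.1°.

20.8°

Critical incidence: sin θ_c = V₁/V₂ = 2366/6674 = 0.3545.
θ_c = arcsin 0.3545 = 20.76°.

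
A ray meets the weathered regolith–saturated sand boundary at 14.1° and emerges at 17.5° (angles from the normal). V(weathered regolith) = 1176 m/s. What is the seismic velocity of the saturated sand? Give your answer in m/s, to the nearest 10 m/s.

Snell's law: sin 14.1°/V₁ = sin 17.5°/V₂.
V₂ = V₁·sin 17.5°/sin 14.1° = 1176 × 1.2343 = 1451.59 m/s.

1450 m/s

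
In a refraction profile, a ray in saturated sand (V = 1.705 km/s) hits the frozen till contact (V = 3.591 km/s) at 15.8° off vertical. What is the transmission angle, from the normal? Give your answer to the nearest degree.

35°

sin θ₁/V₁ = sin θ₂/V₂ ⇒ sin θ₂ = 3.591·sin 15.8°/1.705 = 3.591·0.2723/1.705 = 0.5735.
θ₂ = arcsin 0.5735 = 34.99° from the normal.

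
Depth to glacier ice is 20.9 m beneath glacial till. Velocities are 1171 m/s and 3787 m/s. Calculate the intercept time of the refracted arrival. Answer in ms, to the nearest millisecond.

θ_c = arcsin(V₁/V₂) = arcsin(1171/3787) = 18.01°; cos θ_c = 0.9510.
tᵢ = 2h·cos θ_c / V₁ = 2·20.9·0.9510 / 1171 = 0.03395 s.

34 ms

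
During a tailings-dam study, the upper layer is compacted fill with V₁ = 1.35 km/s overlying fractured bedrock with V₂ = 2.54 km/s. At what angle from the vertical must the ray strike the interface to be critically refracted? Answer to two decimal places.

At critical incidence the refracted ray runs along the interface (θ₂ = 90°), so sin θ_c = V₁/V₂.
θ_c = arcsin(1.35/2.54) = arcsin 0.5315 = 32.11°.

32.11°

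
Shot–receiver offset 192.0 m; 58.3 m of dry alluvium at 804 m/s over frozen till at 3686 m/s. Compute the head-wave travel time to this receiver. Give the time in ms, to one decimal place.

θ_c = arcsin(V₁/V₂) = arcsin(804/3686) = 12.60°, cos θ_c = 0.9759.
Intercept time tᵢ = 2h cos θ_c / V₁ = 2·58.3·0.9759/804 = 0.14153 s.
t = x/V₂ + tᵢ = 192.0/3686 + 0.14153 = 0.19362 s.

193.6 ms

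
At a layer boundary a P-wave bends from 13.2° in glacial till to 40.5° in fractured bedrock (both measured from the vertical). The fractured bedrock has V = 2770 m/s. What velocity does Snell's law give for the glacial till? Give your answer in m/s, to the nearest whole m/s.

sin 13.2° = 0.2284; sin 40.5° = 0.6494.
V₁ = V₂·(sin θ₁/sin θ₂) = 2770·(0.2284/0.6494) = 973.95 m/s.

974 m/s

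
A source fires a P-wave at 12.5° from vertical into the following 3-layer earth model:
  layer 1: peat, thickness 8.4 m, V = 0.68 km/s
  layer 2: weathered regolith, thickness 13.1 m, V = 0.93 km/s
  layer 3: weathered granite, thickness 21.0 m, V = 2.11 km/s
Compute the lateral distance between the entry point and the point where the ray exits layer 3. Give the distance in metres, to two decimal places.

p = sin θ₁/V₁ = sin 12.5°/0.68 = 3.1829e-01 s/km is conserved through the stack.
Layer 1: θ = 12.50°; offset = 8.4·tan 12.50° = 1.8622 m.
Layer 2: sin θ = p·0.93 = 0.2960 → θ = 17.22°; offset = 13.1·tan 17.22° = 4.0597 m.
Layer 3: sin θ = p·2.11 = 0.6716 → θ = 42.19°; offset = 21.0·tan 42.19° = 19.0354 m.
Total horizontal offset = 24.9573 m.

24.96 m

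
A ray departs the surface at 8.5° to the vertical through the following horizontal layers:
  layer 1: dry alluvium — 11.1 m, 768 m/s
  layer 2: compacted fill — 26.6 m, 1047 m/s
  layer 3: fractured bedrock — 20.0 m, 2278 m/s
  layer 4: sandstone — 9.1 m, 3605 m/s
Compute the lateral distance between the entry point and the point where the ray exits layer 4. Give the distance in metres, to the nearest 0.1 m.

25.7 m

p = sin θ₁/V₁ = sin 8.5°/768 = 1.9246e-04 s/m is conserved through the stack.
Layer 1: θ = 8.50°; offset = 11.1·tan 8.50° = 1.659 m.
Layer 2: sin θ = p·1047 = 0.2015 → θ = 11.63°; offset = 26.6·tan 11.63° = 5.472 m.
Layer 3: sin θ = p·2278 = 0.4384 → θ = 26.00°; offset = 20.0·tan 26.00° = 9.756 m.
Layer 4: sin θ = p·3605 = 0.6938 → θ = 43.93°; offset = 9.1·tan 43.93° = 8.767 m.
Summing the layer offsets gives 25.655 m.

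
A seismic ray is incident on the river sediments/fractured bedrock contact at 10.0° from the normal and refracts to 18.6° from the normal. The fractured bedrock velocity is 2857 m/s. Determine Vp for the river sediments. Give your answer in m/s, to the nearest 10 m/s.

1560 m/s

Snell's law: sin 10.0°/V₁ = sin 18.6°/V₂.
V₁ = V₂·sin 10.0°/sin 18.6° = 2857 × 0.5444 = 1555.41 m/s.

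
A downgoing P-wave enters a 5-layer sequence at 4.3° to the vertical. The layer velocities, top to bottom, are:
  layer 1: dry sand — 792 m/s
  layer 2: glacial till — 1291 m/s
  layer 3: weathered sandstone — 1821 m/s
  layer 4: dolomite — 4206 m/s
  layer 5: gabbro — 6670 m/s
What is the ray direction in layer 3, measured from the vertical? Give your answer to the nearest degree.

10°

Ray parameter p = sin 4.3° / 792 = 9.4670e-05 s/m.
sin θ_3 = p·V_3 = 9.4670e-05 × 1821 = 0.1724.
θ_3 = 9.93° from the vertical.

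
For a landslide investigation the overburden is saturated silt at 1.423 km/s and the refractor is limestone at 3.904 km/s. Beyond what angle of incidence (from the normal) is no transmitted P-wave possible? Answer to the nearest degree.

21°

Critical incidence: sin θ_c = V₁/V₂ = 1.423/3.904 = 0.3645.
θ_c = arcsin 0.3645 = 21.38°.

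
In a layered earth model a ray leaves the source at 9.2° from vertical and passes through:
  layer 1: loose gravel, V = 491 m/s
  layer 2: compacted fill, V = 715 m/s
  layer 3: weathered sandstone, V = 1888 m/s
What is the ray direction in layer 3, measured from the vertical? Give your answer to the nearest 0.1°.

Ray parameter p = sin 9.2° / 491 = 3.2562e-04 s/m.
sin θ_3 = p·V_3 = 3.2562e-04 × 1888 = 0.6148.
θ_3 = arcsin 0.6148 = 37.94°.

37.9°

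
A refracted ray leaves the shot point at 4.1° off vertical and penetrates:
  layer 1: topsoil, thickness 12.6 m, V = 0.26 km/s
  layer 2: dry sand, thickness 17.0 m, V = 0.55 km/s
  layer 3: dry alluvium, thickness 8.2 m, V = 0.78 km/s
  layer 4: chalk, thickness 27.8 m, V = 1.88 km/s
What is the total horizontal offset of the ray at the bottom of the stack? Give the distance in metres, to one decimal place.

Apply Snell's law at each interface; in layer i the horizontal offset is hᵢ·tan θᵢ.
Layer 1: θ = 4.10°; offset = 12.6·tan 4.10° = 0.903 m.
Layer 2: sin θ = 0.55·sin 4.1°/0.26 = 0.1512, θ = 8.70°; offset = 17.0·tan 8.70° = 2.601 m.
Layer 3: sin θ = 0.78·sin 4.1°/0.26 = 0.2145, θ = 12.39°; offset = 8.2·tan 12.39° = 1.801 m.
Layer 4: sin θ = 1.88·sin 4.1°/0.26 = 0.5170, θ = 31.13°; offset = 27.8·tan 31.13° = 16.790 m.
Summing the layer offsets gives 22.095 m.

22.1 m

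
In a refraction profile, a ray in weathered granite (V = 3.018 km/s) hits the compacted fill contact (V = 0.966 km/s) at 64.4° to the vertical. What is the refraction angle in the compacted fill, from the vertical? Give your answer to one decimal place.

16.8°

Snell's law: sin θ₂ = (V₂/V₁)·sin θ₁ = (0.966/3.018)·sin 64.4° = 0.2887.
θ₂ = sin⁻¹(0.2887) = 16.78° (from vertical).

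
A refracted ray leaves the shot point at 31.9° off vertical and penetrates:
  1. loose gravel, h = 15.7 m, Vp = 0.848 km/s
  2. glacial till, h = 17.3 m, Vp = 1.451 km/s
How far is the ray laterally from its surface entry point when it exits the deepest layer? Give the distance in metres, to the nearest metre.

46 m

p = sin θ₁/V₁ = sin 31.9°/0.848 = 6.2316e-01 s/km is conserved through the stack.
Layer 1: θ = 31.90°; offset = 15.7·tan 31.90° = 9.772 m.
Layer 2: sin θ = p·1.451 = 0.9042 → θ = 64.72°; offset = 17.3·tan 64.72° = 36.625 m.
Σ offsets = 46.398 m.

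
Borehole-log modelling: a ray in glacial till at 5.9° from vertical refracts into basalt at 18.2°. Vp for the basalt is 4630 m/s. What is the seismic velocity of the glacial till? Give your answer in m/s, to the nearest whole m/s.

1524 m/s

Snell's law: sin 5.9°/V₁ = sin 18.2°/V₂.
V₁ = V₂·sin 5.9°/sin 18.2° = 4630 × 0.3291 = 1523.78 m/s.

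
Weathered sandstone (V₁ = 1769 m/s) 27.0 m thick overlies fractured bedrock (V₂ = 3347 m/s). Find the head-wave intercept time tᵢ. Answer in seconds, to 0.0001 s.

tᵢ = 2h·√(V₂²−V₁²)/(V₁V₂).
√(V₂²−V₁²) = √(3347²−1769²) = 2841.3 m/s.
tᵢ = 2·27.0·2841.3/(1769·3347) = 0.02591 s.

0.0259 s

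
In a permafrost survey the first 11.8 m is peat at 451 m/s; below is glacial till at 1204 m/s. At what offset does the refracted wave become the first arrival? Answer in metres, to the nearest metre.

35 m

x_cross = 2h·√((V₂+V₁)/(V₂−V₁)).
(V₂+V₁)/(V₂−V₁) = (1204+451)/(1204−451) = 2.1979; √ = 1.4825.
x_cross = 2·11.8·1.4825 = 34.99 m.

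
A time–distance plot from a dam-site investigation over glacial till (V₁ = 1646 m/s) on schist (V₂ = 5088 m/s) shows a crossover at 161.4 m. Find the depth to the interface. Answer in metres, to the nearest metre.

h = (x_cross/2)·√((V₂−V₁)/(V₂+V₁)).
(V₂−V₁)/(V₂+V₁) = (5088−1646)/(5088+1646) = 0.5111; √ = 0.7149.
h = (161.4/2)·0.7149 = 57.70 m.

58 m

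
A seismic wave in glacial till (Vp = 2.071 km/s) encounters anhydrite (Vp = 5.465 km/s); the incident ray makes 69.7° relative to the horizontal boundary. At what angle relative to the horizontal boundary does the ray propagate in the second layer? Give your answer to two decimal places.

Angle from the normal: 90° − 69.7° = 20.3°.
sin θ₁/V₁ = sin θ₂/V₂ ⇒ sin θ₂ = 5.465·sin 20.3°/2.071 = 5.465·0.3469/2.071 = 0.9155.
θ₂ = sin⁻¹(0.9155) = 66.28° (from vertical).
From the interface: 90° − 66.28° = 23.72°.

23.72°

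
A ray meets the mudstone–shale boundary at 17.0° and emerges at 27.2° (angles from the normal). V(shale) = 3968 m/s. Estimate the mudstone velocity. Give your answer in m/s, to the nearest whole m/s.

2538 m/s

sin 17.0° = 0.2924; sin 27.2° = 0.4571.
V₁ = V₂·(sin θ₁/sin θ₂) = 3968·(0.2924/0.4571) = 2538.04 m/s.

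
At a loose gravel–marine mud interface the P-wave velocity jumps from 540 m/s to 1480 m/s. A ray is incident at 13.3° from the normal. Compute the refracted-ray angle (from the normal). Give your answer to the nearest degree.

Snell's law: sin θ₂ = (V₂/V₁)·sin θ₁ = (1480/540)·sin 13.3° = 0.6305.
θ₂ = sin⁻¹(0.6305) = 39.09° (from vertical).

39°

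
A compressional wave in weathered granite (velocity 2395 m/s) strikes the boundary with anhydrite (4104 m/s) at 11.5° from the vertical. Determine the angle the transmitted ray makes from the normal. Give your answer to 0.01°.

Snell's law: sin θ₂ = (V₂/V₁)·sin θ₁ = (4104/2395)·sin 11.5° = 0.3416.
θ₂ = arcsin 0.3416 = 19.98° from the normal.

19.98°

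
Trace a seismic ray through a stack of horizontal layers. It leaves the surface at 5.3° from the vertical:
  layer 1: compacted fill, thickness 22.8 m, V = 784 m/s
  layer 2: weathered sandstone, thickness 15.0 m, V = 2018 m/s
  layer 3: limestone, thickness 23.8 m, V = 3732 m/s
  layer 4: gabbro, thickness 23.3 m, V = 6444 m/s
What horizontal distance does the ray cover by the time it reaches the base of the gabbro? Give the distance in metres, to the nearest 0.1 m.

Apply Snell's law at each interface; in layer i the horizontal offset is hᵢ·tan θᵢ.
Layer 1: θ = 5.30°; offset = 22.8·tan 5.30° = 2.115 m.
Layer 2: sin θ = 2018·sin 5.3°/784 = 0.2378, θ = 13.75°; offset = 15.0·tan 13.75° = 3.672 m.
Layer 3: sin θ = 3732·sin 5.3°/784 = 0.4397, θ = 26.08°; offset = 23.8·tan 26.08° = 11.652 m.
Layer 4: sin θ = 6444·sin 5.3°/784 = 0.7592, θ = 49.40°; offset = 23.3·tan 49.40° = 27.181 m.
Total horizontal offset = 44.620 m.

44.6 m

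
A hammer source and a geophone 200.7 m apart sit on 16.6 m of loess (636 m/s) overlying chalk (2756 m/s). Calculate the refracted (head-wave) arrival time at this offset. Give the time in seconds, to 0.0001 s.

0.1236 s

t = x/V₂ + 2h·√(V₂²−V₁²)/(V₁V₂).
√(V₂²−V₁²) = √(2756²−636²) = 2681.6 m/s; delay term = 2·16.6·2681.6/(636·2756) = 0.05079 s.
t = 200.7/2756 + 0.05079 = 0.12362 s.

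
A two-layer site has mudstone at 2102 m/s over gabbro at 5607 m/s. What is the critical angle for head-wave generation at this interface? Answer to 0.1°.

Critical incidence: sin θ_c = V₁/V₂ = 2102/5607 = 0.3749.
θ_c = arcsin 0.3749 = 22.02°.

22.0°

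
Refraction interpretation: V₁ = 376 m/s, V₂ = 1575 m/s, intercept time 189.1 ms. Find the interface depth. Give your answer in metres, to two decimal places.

36.61 m

h = tᵢ·V₁·V₂ / (2·√(V₂²−V₁²)).
√(V₂²−V₁²) = √(1575² − 376²) = 1529.5 m/s.
h = 0.1891 s × 376 × 1575 / (2 × 1529.5) = 36.61 m.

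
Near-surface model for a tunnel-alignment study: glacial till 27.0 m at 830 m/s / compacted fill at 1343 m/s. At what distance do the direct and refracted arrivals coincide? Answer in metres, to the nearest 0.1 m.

111.1 m

x_cross = 2h·√((V₂+V₁)/(V₂−V₁)).
(V₂+V₁)/(V₂−V₁) = (1343+830)/(1343−830) = 4.2359; √ = 2.0581.
x_cross = 2·27.0·2.0581 = 111.14 m.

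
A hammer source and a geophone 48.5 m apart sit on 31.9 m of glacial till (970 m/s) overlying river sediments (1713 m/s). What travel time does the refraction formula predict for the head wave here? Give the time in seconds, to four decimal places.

0.0825 s

t = x/V₂ + 2h·√(V₂²−V₁²)/(V₁V₂).
√(V₂²−V₁²) = √(1713²−970²) = 1411.9 m/s; delay term = 2·31.9·1411.9/(970·1713) = 0.05421 s.
t = 48.5/1713 + 0.05421 = 0.08253 s.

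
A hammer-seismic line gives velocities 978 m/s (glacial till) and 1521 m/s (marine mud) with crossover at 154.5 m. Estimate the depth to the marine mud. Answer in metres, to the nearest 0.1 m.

36.0 m

h = (x_cross/2)·√((V₂−V₁)/(V₂+V₁)).
(V₂−V₁)/(V₂+V₁) = (1521−978)/(1521+978) = 0.2173; √ = 0.4661.
h = (154.5/2)·0.4661 = 36.01 m.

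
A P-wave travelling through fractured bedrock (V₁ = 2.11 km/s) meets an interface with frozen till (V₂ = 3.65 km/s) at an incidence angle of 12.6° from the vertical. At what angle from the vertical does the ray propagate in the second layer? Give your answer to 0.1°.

sin θ₁/V₁ = sin θ₂/V₂ ⇒ sin θ₂ = 3.65·sin 12.6°/2.11 = 3.65·0.2181/2.11 = 0.3774.
θ₂ = arcsin 0.3774 = 22.17° from the normal.

22.2°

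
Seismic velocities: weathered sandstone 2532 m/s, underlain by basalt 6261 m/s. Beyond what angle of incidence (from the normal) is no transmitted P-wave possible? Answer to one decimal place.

Critical incidence: sin θ_c = V₁/V₂ = 2532/6261 = 0.4044.
θ_c = arcsin 0.4044 = 23.85°.

23.9°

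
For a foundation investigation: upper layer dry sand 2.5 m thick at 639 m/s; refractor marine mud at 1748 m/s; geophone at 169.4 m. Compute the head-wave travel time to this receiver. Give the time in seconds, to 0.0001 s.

0.1042 s

t = x/V₂ + 2h·√(V₂²−V₁²)/(V₁V₂).
√(V₂²−V₁²) = √(1748²−639²) = 1627.0 m/s; delay term = 2·2.5·1627.0/(639·1748) = 0.00728 s.
t = 169.4/1748 + 0.00728 = 0.10419 s.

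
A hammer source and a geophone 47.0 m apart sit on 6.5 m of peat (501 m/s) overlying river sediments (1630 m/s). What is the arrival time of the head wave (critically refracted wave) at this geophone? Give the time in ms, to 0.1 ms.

53.5 ms

θ_c = arcsin(V₁/V₂) = arcsin(501/1630) = 17.90°, cos θ_c = 0.9516.
Intercept time tᵢ = 2h cos θ_c / V₁ = 2·6.5·0.9516/501 = 0.02469 s.
t = x/V₂ + tᵢ = 47.0/1630 + 0.02469 = 0.05353 s.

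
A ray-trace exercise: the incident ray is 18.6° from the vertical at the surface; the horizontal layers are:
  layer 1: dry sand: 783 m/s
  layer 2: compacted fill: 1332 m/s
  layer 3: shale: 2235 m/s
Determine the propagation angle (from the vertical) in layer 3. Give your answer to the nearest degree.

Ray parameter p = sin 18.6° / 783 = 4.0736e-04 s/m.
sin θ_3 = p·V_3 = 4.0736e-04 × 2235 = 0.9104.
θ_3 = 65.57° from the vertical.

66°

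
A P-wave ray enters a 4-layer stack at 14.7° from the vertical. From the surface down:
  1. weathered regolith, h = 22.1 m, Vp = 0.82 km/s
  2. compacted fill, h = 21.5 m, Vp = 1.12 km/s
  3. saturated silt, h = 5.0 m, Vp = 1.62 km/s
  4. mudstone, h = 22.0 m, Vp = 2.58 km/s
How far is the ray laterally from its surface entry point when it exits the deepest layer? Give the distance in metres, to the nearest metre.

Apply Snell's law at each interface; in layer i the horizontal offset is hᵢ·tan θᵢ.
Layer 1: θ = 14.70°; offset = 22.1·tan 14.70° = 5.798 m.
Layer 2: sin θ = 1.12·sin 14.7°/0.82 = 0.3466, θ = 20.28°; offset = 21.5·tan 20.28° = 7.944 m.
Layer 3: sin θ = 1.62·sin 14.7°/0.82 = 0.5013, θ = 30.09°; offset = 5.0·tan 30.09° = 2.897 m.
Layer 4: sin θ = 2.58·sin 14.7°/0.82 = 0.7984, θ = 52.98°; offset = 22.0·tan 52.98° = 29.172 m.
Σ offsets = 45.811 m.

46 m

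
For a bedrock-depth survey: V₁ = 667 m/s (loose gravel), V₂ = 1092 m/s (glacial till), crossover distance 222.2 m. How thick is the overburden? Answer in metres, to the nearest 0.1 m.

54.6 m

h = (x_cross/2)·√((V₂−V₁)/(V₂+V₁)).
(V₂−V₁)/(V₂+V₁) = (1092−667)/(1092+667) = 0.2416; √ = 0.4915.
h = (222.2/2)·0.4915 = 54.61 m.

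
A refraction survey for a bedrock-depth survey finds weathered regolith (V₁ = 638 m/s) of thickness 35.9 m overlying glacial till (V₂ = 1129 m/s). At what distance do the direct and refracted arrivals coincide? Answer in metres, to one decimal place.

θ_c = arcsin(638/1129) = 34.41°, so cos θ_c = 0.8250 and tᵢ = 2h cos θ_c/V₁ = 0.0928 s.
At crossover x/V₁ = x/V₂ + tᵢ ⇒ x = tᵢ/(1/V₁ − 1/V₂) = 0.09285/(1.5674e-03 − 8.8574e-04) = 136.21 m.

136.2 m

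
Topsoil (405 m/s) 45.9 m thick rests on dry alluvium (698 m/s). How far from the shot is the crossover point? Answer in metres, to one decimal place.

178.1 m

θ_c = arcsin(405/698) = 35.47°, so cos θ_c = 0.8145 and tᵢ = 2h cos θ_c/V₁ = 0.1846 s.
At crossover x/V₁ = x/V₂ + tᵢ ⇒ x = tᵢ/(1/V₁ − 1/V₂) = 0.18461/(2.4691e-03 − 1.4327e-03) = 178.11 m.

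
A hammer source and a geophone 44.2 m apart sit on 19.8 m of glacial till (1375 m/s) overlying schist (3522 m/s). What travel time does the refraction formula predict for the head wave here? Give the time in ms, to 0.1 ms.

t = x/V₂ + 2h·√(V₂²−V₁²)/(V₁V₂).
√(V₂²−V₁²) = √(3522²−1375²) = 3242.5 m/s; delay term = 2·19.8·3242.5/(1375·3522) = 0.02651 s.
t = 44.2/3522 + 0.02651 = 0.03906 s.

39.1 ms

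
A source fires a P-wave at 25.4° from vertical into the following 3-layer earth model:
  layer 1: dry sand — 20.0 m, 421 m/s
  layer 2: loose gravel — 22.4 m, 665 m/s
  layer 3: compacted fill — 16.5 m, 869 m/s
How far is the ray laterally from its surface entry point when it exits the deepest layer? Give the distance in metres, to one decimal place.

61.6 m

Apply Snell's law at each interface; in layer i the horizontal offset is hᵢ·tan θᵢ.
Layer 1: θ = 25.40°; offset = 20.0·tan 25.40° = 9.497 m.
Layer 2: sin θ = 665·sin 25.4°/421 = 0.6775, θ = 42.65°; offset = 22.4·tan 42.65° = 20.635 m.
Layer 3: sin θ = 869·sin 25.4°/421 = 0.8854, θ = 62.30°; offset = 16.5·tan 62.30° = 31.425 m.
Total horizontal offset = 61.557 m.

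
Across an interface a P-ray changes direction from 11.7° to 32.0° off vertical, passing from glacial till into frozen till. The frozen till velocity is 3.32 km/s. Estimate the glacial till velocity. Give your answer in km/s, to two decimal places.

1.27 km/s

sin 11.7° = 0.2028; sin 32.0° = 0.5299.
V₁ = V₂·(sin θ₁/sin θ₂) = 3.32·(0.2028/0.5299) = 1.27 km/s.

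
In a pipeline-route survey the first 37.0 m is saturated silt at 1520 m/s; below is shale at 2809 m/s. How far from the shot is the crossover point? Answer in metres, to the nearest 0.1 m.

θ_c = arcsin(1520/2809) = 32.76°, so cos θ_c = 0.8409 and tᵢ = 2h cos θ_c/V₁ = 0.0409 s.
At crossover x/V₁ = x/V₂ + tᵢ ⇒ x = tᵢ/(1/V₁ − 1/V₂) = 0.04094/(6.5789e-04 − 3.5600e-04) = 135.61 m.

135.6 m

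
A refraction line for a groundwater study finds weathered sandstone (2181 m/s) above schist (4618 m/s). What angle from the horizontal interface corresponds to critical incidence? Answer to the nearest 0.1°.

61.8°

Critical incidence: sin θ_c = V₁/V₂ = 2181/4618 = 0.4723.
θ_c = arcsin 0.4723 = 28.18°.
Measured from the interface: 90° − 28.18° = 61.82°.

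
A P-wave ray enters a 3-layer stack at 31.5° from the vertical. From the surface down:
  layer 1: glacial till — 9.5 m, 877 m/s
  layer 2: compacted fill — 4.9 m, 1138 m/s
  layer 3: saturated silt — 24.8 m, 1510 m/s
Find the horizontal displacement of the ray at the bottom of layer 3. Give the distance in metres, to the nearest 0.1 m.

61.4 m

p = sin θ₁/V₁ = sin 31.5°/877 = 5.9578e-04 s/m is conserved through the stack.
Layer 1: θ = 31.50°; offset = 9.5·tan 31.50° = 5.822 m.
Layer 2: sin θ = p·1138 = 0.6780 → θ = 42.69°; offset = 4.9·tan 42.69° = 4.520 m.
Layer 3: sin θ = p·1510 = 0.8996 → θ = 64.11°; offset = 24.8·tan 64.11° = 51.094 m.
Summing the layer offsets gives 61.435 m.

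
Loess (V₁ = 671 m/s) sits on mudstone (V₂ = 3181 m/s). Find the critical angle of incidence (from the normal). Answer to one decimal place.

12.2°

Critical incidence: sin θ_c = V₁/V₂ = 671/3181 = 0.2109.
θ_c = arcsin 0.2109 = 12.18°.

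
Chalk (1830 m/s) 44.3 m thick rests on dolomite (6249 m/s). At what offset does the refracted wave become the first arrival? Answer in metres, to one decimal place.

x_cross = 2h·√((V₂+V₁)/(V₂−V₁)).
(V₂+V₁)/(V₂−V₁) = (6249+1830)/(6249−1830) = 1.8282; √ = 1.3521.
x_cross = 2·44.3·1.3521 = 119.80 m.

119.8 m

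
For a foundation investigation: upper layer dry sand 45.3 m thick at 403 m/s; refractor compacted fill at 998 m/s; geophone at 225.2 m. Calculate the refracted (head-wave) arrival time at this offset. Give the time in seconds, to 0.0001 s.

t = x/V₂ + 2h·√(V₂²−V₁²)/(V₁V₂).
√(V₂²−V₁²) = √(998²−403²) = 913.0 m/s; delay term = 2·45.3·913.0/(403·998) = 0.20567 s.
t = 225.2/998 + 0.20567 = 0.43132 s.

0.4313 s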